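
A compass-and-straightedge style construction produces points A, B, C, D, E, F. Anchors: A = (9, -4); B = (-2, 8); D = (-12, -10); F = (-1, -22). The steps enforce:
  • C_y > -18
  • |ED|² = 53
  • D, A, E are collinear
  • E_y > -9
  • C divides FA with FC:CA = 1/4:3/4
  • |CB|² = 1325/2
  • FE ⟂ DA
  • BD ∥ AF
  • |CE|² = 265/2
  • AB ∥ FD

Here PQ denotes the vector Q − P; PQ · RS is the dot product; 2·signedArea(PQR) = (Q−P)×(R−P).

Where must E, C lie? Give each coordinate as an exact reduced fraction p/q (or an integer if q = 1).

1. E_x = -5  [D, A, E are collinear ∩ FE ⟂ DA]
2. E_y = -8  [D, A, E are collinear ∩ FE ⟂ DA]
   → E = (-5, -8)
3. C_x = 3/2  [C divides FA with FC:CA = 1/4:3/4]
4. C_y = -35/2  [C divides FA with FC:CA = 1/4:3/4]
   → C = (3/2, -35/2)

C = (3/2, -35/2)
E = (-5, -8)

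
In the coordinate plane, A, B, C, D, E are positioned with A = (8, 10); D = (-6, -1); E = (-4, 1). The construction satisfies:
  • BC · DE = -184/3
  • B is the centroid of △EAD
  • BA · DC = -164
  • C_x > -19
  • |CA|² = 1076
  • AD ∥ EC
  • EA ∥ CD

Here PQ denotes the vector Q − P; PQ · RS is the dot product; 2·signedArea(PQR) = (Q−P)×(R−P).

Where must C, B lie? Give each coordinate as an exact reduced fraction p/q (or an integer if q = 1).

B = (-2/3, 10/3)
C = (-18, -10)

1. C_x = -18  [EA ∥ CD ∩ AD ∥ EC]
2. C_y = -10  [EA ∥ CD ∩ AD ∥ EC]
   → C = (-18, -10)
3. B_x = -2/3  [B is the centroid of △EAD]
4. B_y = 10/3  [B is the centroid of △EAD]
   → B = (-2/3, 10/3)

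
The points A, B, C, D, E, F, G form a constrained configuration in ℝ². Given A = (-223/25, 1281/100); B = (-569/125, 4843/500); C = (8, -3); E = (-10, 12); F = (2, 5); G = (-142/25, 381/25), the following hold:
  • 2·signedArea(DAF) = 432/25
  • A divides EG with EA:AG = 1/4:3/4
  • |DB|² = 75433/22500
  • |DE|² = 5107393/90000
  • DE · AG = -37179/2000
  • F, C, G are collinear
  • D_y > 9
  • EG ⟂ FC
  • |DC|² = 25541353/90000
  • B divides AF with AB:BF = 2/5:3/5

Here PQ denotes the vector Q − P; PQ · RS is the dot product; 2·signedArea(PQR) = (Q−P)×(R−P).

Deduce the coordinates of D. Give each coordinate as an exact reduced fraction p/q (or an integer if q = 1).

D = (-343/125, 14963/1500)

1. D_x = -343/125  [2·signedArea(DAF) = 432/25 ∩ DE · AG = -37179/2000]
2. D_y = 14963/1500  [2·signedArea(DAF) = 432/25 ∩ DE · AG = -37179/2000]
   → D = (-343/125, 14963/1500)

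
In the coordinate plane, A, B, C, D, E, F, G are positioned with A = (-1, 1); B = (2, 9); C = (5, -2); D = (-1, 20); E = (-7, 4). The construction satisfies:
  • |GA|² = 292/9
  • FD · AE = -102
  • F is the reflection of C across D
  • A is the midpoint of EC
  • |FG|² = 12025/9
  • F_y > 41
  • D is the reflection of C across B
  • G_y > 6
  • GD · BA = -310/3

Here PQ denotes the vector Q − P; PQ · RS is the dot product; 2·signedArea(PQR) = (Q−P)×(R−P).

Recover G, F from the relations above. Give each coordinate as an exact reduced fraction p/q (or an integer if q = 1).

F = (-7, 42)
G = (1, 19/3)

1. G_x = 1  [line 3·x + 8·y + -161/3 = 0 ∩ |GA|² = 292/9]
2. G_y = 19/3  [line 3·x + 8·y + -161/3 = 0 ∩ |GA|² = 292/9]
   → G = (1, 19/3)
3. F_x = -7  [F is the reflection of C across D]
4. F_y = 42  [F is the reflection of C across D]
   → F = (-7, 42)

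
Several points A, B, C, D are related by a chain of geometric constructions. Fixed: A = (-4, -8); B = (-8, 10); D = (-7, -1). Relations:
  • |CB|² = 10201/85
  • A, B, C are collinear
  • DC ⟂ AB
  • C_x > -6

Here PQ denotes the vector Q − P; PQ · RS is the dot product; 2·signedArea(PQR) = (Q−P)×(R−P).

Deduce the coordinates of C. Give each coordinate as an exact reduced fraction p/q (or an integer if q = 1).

1. C_x = -478/85  [A, B, C are collinear ∩ DC ⟂ AB]
2. C_y = -59/85  [A, B, C are collinear ∩ DC ⟂ AB]
   → C = (-478/85, -59/85)

C = (-478/85, -59/85)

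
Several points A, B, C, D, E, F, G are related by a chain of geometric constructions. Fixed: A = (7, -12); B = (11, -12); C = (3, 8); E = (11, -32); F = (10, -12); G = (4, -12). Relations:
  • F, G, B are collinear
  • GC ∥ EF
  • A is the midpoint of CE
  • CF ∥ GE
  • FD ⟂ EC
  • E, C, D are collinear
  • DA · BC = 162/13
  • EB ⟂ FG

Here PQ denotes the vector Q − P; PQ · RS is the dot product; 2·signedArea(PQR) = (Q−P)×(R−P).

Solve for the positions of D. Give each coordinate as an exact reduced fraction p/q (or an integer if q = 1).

1. D_x = 185/26  [E, C, D are collinear ∩ FD ⟂ EC]
2. D_y = -327/26  [E, C, D are collinear ∩ FD ⟂ EC]
   → D = (185/26, -327/26)

D = (185/26, -327/26)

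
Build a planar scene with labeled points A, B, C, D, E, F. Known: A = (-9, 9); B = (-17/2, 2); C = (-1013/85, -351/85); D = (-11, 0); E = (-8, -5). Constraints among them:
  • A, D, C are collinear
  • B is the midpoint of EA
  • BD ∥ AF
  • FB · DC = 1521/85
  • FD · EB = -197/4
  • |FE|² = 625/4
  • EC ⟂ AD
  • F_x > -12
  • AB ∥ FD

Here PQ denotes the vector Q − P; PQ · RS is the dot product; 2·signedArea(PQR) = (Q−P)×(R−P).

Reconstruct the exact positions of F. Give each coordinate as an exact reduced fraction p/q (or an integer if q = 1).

F = (-23/2, 7)

1. F_x = -23/2  [AB ∥ FD ∩ BD ∥ AF]
2. F_y = 7  [AB ∥ FD ∩ BD ∥ AF]
   → F = (-23/2, 7)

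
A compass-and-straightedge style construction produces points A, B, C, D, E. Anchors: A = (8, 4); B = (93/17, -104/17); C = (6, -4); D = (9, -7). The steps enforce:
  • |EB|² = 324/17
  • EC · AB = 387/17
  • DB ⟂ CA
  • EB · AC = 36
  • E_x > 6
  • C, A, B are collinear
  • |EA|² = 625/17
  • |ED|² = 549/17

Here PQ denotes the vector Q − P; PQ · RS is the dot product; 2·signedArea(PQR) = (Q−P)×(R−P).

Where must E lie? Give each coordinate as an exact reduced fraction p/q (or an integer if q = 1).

E = (111/17, -32/17)

1. E_x = 111/17  [line 2·x + 8·y + 2 = 0 ∩ |EB|² = 324/17]
2. E_y = -32/17  [line 2·x + 8·y + 2 = 0 ∩ |EB|² = 324/17]
   → E = (111/17, -32/17)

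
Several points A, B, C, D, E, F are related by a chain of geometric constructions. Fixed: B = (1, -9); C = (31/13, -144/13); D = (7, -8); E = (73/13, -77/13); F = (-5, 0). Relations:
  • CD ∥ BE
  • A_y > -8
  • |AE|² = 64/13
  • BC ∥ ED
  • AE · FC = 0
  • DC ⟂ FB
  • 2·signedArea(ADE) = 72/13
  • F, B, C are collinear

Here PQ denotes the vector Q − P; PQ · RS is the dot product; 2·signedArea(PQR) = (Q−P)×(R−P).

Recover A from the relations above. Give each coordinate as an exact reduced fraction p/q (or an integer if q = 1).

1. A_x = 49/13  [AE · FC = 0 ∩ 2·signedArea(ADE) = 72/13]
2. A_y = -93/13  [AE · FC = 0 ∩ 2·signedArea(ADE) = 72/13]
   → A = (49/13, -93/13)

A = (49/13, -93/13)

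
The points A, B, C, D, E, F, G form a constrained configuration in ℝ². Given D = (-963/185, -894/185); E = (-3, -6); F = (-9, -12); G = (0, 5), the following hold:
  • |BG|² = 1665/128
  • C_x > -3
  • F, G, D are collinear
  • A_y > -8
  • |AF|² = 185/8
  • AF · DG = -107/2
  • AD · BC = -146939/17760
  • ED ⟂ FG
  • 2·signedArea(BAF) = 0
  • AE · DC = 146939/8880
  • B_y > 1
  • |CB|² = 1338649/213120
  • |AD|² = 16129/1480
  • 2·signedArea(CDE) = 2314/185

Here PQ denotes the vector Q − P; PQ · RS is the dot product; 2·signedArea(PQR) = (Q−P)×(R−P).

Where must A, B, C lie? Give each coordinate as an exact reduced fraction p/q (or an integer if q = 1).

1. A_x = -27/4  [line -963/185·x + -1819/185·y + -8239/74 = 0 ∩ |AF|² = 185/8]
2. A_y = -31/4  [line -963/185·x + -1819/185·y + -8239/74 = 0 ∩ |AF|² = 185/8]
   → A = (-27/4, -31/4)
3. C_x = -4233/1480  [2·signedArea(CDE) = 2314/185 ∩ AE · DC = 146939/8880]
4. C_y = -1787/4440  [2·signedArea(CDE) = 2314/185 ∩ AE · DC = 146939/8880]
   → C = (-4233/1480, -1787/4440)
5. B_x = -27/16  [2·signedArea(BAF) = 0 ∩ AD · BC = -146939/17760]
6. B_y = 29/16  [2·signedArea(BAF) = 0 ∩ AD · BC = -146939/17760]
   → B = (-27/16, 29/16)

A = (-27/4, -31/4)
B = (-27/16, 29/16)
C = (-4233/1480, -1787/4440)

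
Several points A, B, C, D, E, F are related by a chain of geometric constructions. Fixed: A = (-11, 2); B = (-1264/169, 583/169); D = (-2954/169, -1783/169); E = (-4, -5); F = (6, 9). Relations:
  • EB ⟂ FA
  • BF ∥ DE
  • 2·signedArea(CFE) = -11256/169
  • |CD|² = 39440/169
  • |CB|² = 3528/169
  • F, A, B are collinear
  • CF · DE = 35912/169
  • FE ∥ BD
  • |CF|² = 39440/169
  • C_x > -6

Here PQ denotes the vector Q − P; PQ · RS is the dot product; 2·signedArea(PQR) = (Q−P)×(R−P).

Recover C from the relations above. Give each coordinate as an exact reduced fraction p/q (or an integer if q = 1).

C = (-970/169, -131/169)

1. C_x = -970/169  [2·signedArea(CFE) = -11256/169 ∩ CF · DE = 35912/169]
2. C_y = -131/169  [2·signedArea(CFE) = -11256/169 ∩ CF · DE = 35912/169]
   → C = (-970/169, -131/169)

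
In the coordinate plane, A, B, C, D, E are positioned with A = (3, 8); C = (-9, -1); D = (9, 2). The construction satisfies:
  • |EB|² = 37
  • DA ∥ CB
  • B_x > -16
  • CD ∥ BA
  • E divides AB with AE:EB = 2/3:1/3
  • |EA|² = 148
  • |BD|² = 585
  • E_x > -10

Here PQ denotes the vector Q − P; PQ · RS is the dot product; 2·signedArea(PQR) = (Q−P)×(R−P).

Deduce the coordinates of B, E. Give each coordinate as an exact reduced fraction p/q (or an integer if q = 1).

1. B_x = -15  [CD ∥ BA ∩ DA ∥ CB]
2. B_y = 5  [CD ∥ BA ∩ DA ∥ CB]
   → B = (-15, 5)
3. E_x = -9  [E divides AB with AE:EB = 2/3:1/3]
4. E_y = 6  [E divides AB with AE:EB = 2/3:1/3]
   → E = (-9, 6)

B = (-15, 5)
E = (-9, 6)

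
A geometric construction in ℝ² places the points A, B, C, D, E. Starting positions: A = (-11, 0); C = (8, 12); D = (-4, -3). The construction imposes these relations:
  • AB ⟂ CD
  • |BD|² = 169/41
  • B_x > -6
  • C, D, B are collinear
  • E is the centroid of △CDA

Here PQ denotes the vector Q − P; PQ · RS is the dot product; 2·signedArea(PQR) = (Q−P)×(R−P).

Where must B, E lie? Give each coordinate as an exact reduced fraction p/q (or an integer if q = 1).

B = (-216/41, -188/41)
E = (-7/3, 3)

1. B_x = -216/41  [C, D, B are collinear ∩ AB ⟂ CD]
2. B_y = -188/41  [C, D, B are collinear ∩ AB ⟂ CD]
   → B = (-216/41, -188/41)
3. E_x = -7/3  [E is the centroid of △CDA]
4. E_y = 3  [E is the centroid of △CDA]
   → E = (-7/3, 3)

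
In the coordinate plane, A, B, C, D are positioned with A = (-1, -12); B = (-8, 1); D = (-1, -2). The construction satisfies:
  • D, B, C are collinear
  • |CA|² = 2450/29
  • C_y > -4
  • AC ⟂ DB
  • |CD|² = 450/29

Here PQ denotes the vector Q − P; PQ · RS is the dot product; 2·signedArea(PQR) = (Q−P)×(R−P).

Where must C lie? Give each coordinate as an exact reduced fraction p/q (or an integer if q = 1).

1. C_x = 76/29  [D, B, C are collinear ∩ AC ⟂ DB]
2. C_y = -103/29  [D, B, C are collinear ∩ AC ⟂ DB]
   → C = (76/29, -103/29)

C = (76/29, -103/29)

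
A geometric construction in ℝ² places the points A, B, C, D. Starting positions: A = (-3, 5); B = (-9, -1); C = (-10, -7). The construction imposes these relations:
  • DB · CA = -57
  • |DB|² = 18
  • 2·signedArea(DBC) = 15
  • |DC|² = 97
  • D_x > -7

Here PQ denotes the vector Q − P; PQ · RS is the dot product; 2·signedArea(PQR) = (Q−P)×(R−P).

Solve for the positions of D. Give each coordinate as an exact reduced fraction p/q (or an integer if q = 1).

1. D_x = -6  [DB · CA = -57 ∩ 2·signedArea(DBC) = 15]
2. D_y = 2  [DB · CA = -57 ∩ 2·signedArea(DBC) = 15]
   → D = (-6, 2)

D = (-6, 2)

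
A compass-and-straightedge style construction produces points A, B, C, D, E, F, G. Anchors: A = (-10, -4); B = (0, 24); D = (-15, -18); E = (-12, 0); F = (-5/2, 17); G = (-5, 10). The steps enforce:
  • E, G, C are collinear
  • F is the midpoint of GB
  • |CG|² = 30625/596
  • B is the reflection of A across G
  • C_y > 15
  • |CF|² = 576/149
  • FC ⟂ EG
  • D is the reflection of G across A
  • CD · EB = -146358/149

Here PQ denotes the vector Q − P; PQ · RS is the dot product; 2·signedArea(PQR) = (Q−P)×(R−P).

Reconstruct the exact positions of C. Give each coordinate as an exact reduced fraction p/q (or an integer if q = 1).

1. C_x = -265/298  [E, G, C are collinear ∩ FC ⟂ EG]
2. C_y = 2365/149  [E, G, C are collinear ∩ FC ⟂ EG]
   → C = (-265/298, 2365/149)

C = (-265/298, 2365/149)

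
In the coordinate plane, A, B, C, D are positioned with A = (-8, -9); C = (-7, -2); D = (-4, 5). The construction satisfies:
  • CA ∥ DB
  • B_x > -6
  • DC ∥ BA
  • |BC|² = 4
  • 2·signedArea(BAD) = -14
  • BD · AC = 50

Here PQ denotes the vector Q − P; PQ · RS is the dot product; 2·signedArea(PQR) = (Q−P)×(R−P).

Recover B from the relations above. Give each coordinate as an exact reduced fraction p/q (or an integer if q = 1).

B = (-5, -2)

1. B_x = -5  [DC ∥ BA ∩ CA ∥ DB]
2. B_y = -2  [DC ∥ BA ∩ CA ∥ DB]
   → B = (-5, -2)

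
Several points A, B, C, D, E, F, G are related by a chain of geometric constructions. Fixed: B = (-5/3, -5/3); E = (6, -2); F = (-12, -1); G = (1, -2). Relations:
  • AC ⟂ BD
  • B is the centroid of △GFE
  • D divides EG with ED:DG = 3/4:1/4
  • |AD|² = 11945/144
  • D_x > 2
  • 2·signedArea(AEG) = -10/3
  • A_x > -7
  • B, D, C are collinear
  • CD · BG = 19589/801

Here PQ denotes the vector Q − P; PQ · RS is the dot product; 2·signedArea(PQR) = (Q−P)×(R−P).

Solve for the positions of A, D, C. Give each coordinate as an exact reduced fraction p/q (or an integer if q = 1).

A = (-41/6, -4/3)
C = (-18221/2670, -1639/1335)
D = (9/4, -2)

1. A_y = -4/3  [2·signedArea(AEG) = -10/3]
2. D_x = 9/4  [D divides EG with ED:DG = 3/4:1/4]
3. D_y = -2  [D divides EG with ED:DG = 3/4:1/4]
   → D = (9/4, -2)
4. C_x = -18221/2670  [B, D, C are collinear ∩ CD · BG = 19589/801]
5. C_y = -1639/1335  [B, D, C are collinear ∩ CD · BG = 19589/801]
   → C = (-18221/2670, -1639/1335)
6. A_x = -41/6  [2·signedArea(AEG) = -10/3 ∩ AC ⟂ BD]
   → A = (-41/6, -4/3)
7. A_y = -4/3  [2·signedArea(AEG) = -10/3 ∩ AC ⟂ BD]
   → A = (-41/6, -4/3)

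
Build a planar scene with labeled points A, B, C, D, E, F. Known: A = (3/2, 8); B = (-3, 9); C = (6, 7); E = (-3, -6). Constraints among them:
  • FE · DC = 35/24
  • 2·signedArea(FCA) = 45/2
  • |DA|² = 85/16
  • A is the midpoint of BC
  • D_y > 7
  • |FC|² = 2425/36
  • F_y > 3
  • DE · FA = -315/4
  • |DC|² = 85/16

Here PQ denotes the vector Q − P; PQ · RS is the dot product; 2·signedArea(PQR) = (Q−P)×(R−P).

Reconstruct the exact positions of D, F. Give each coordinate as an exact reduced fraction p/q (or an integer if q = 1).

1. F_x = -3/2  [line -1·x + -9/2·y + 15 = 0 ∩ |FC|² = 2425/36]
2. F_y = 11/3  [line -1·x + -9/2·y + 15 = 0 ∩ |FC|² = 2425/36]
   → F = (-3/2, 11/3)
3. D_x = 15/4  [DE · FA = -315/4 ∩ FE · DC = 35/24]
4. D_y = 15/2  [DE · FA = -315/4 ∩ FE · DC = 35/24]
   → D = (15/4, 15/2)

D = (15/4, 15/2)
F = (-3/2, 11/3)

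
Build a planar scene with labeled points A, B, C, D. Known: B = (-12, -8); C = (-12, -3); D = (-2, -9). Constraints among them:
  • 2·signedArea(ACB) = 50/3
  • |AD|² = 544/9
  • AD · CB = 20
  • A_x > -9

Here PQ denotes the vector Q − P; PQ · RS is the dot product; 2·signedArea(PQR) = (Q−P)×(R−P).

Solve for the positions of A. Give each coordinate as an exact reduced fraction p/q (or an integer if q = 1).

A = (-26/3, -5)

1. A_x = -26/3  [2·signedArea(ACB) = 50/3 ∩ AD · CB = 20]
2. A_y = -5  [2·signedArea(ACB) = 50/3 ∩ AD · CB = 20]
   → A = (-26/3, -5)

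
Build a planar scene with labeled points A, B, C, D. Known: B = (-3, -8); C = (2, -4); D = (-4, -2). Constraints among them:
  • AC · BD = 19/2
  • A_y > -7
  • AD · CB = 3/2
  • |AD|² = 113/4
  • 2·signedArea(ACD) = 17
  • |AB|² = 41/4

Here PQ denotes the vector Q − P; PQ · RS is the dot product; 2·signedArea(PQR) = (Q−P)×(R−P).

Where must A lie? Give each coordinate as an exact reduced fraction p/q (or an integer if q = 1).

A = (-1/2, -6)

1. A_x = -1/2  [2·signedArea(ACD) = 17 ∩ AC · BD = 19/2]
2. A_y = -6  [2·signedArea(ACD) = 17 ∩ AC · BD = 19/2]
   → A = (-1/2, -6)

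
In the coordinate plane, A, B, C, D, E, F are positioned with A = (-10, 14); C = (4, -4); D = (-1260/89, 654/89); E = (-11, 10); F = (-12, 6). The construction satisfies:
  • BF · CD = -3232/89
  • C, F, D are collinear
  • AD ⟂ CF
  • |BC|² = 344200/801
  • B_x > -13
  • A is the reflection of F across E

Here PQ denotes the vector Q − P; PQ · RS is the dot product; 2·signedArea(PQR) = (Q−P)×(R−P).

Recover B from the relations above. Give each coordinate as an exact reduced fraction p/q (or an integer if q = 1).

1. B_x = -3218/267  [line 1616/89·x + -1010/89·y + 28684/89 = 0 ∩ |BC|² = 344200/801]
2. B_y = 2434/267  [line 1616/89·x + -1010/89·y + 28684/89 = 0 ∩ |BC|² = 344200/801]
   → B = (-3218/267, 2434/267)

B = (-3218/267, 2434/267)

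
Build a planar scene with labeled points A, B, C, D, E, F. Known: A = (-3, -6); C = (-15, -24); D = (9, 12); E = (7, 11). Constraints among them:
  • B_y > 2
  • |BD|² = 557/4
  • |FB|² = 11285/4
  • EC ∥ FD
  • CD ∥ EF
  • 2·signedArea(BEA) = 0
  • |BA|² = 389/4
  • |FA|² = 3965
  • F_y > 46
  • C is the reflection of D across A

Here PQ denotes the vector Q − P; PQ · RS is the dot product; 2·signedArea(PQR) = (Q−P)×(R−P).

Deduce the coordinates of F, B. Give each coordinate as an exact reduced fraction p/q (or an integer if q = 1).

B = (2, 5/2)
F = (31, 47)

1. F_x = 31  [EC ∥ FD ∩ CD ∥ EF]
2. F_y = 47  [EC ∥ FD ∩ CD ∥ EF]
   → F = (31, 47)
3. B_x = 2  [line 17·x + -10·y + -9 = 0 ∩ |BA|² = 389/4]
4. B_y = 5/2  [line 17·x + -10·y + -9 = 0 ∩ |BA|² = 389/4]
   → B = (2, 5/2)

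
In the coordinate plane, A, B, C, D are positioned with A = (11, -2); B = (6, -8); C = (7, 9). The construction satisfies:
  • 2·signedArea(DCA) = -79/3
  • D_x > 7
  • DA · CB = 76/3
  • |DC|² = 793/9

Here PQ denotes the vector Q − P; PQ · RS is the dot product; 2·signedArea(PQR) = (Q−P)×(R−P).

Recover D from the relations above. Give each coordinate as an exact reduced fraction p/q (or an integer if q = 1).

D = (8, -1/3)

1. D_x = 8  [2·signedArea(DCA) = -79/3 ∩ DA · CB = 76/3]
2. D_y = -1/3  [2·signedArea(DCA) = -79/3 ∩ DA · CB = 76/3]
   → D = (8, -1/3)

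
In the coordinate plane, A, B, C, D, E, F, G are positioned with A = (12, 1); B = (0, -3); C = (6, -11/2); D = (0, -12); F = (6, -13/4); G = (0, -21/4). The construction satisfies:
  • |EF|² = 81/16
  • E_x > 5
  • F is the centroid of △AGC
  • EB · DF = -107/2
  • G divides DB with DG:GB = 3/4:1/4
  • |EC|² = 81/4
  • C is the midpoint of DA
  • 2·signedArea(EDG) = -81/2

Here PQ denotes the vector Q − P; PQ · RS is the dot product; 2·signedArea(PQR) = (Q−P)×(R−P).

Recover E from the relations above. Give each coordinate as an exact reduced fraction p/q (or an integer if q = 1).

1. E_x = 6  [2·signedArea(EDG) = -81/2 ∩ EB · DF = -107/2]
2. E_y = -1  [2·signedArea(EDG) = -81/2 ∩ EB · DF = -107/2]
   → E = (6, -1)

E = (6, -1)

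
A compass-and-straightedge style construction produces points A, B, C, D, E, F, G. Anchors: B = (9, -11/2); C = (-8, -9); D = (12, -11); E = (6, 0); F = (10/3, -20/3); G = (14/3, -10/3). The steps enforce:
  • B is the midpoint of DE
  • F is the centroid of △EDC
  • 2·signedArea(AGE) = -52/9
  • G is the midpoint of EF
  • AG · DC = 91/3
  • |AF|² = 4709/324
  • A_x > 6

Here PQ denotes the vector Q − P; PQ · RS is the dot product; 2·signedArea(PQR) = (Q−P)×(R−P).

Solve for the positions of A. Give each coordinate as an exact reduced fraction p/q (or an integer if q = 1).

A = (55/9, -73/18)

1. A_x = 55/9  [AG · DC = 91/3 ∩ 2·signedArea(AGE) = -52/9]
2. A_y = -73/18  [AG · DC = 91/3 ∩ 2·signedArea(AGE) = -52/9]
   → A = (55/9, -73/18)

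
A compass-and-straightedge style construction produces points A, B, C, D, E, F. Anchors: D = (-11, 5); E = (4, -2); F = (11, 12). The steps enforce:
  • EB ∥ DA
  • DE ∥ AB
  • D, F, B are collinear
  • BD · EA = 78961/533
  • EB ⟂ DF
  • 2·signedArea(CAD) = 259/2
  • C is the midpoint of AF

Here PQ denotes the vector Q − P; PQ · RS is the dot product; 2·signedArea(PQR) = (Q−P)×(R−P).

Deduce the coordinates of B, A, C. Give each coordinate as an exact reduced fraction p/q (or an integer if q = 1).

1. B_x = 319/533  [D, F, B are collinear ∩ EB ⟂ DF]
2. B_y = 4632/533  [D, F, B are collinear ∩ EB ⟂ DF]
   → B = (319/533, 4632/533)
3. A_x = -7676/533  [DE ∥ AB ∩ EB ∥ DA]
4. A_y = 8363/533  [DE ∥ AB ∩ EB ∥ DA]
   → A = (-7676/533, 8363/533)
5. C_x = -1813/1066  [C is the midpoint of AF]
6. C_y = 14759/1066  [C is the midpoint of AF]
   → C = (-1813/1066, 14759/1066)

A = (-7676/533, 8363/533)
B = (319/533, 4632/533)
C = (-1813/1066, 14759/1066)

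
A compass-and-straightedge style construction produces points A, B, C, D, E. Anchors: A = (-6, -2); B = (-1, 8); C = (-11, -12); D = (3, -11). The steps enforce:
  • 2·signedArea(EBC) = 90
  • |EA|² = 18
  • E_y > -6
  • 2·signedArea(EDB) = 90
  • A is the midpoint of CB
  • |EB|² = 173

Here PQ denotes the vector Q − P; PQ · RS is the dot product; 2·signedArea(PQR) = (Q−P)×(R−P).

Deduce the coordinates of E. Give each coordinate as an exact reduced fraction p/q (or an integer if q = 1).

E = (-3, -5)

1. E_x = -3  [2·signedArea(EDB) = 90 ∩ 2·signedArea(EBC) = 90]
2. E_y = -5  [2·signedArea(EDB) = 90 ∩ 2·signedArea(EBC) = 90]
   → E = (-3, -5)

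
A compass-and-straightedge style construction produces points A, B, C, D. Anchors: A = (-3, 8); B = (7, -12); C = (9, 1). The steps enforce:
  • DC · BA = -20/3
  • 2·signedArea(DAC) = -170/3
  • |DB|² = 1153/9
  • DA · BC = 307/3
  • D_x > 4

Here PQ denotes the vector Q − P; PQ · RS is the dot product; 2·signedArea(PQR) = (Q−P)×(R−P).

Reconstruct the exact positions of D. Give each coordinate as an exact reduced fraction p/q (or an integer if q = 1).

1. D_x = 13/3  [2·signedArea(DAC) = -170/3 ∩ DA · BC = 307/3]
2. D_y = -1  [2·signedArea(DAC) = -170/3 ∩ DA · BC = 307/3]
   → D = (13/3, -1)

D = (13/3, -1)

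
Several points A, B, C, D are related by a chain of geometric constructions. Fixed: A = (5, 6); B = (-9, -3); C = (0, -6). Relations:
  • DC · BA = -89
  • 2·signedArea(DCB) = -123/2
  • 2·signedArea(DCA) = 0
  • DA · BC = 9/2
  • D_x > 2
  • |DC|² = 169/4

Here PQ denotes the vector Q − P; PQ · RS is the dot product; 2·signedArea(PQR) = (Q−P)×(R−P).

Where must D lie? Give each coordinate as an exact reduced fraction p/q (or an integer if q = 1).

D = (5/2, 0)

1. D_x = 5/2  [2·signedArea(DCA) = 0 ∩ DC · BA = -89]
2. D_y = 0  [2·signedArea(DCA) = 0 ∩ DC · BA = -89]
   → D = (5/2, 0)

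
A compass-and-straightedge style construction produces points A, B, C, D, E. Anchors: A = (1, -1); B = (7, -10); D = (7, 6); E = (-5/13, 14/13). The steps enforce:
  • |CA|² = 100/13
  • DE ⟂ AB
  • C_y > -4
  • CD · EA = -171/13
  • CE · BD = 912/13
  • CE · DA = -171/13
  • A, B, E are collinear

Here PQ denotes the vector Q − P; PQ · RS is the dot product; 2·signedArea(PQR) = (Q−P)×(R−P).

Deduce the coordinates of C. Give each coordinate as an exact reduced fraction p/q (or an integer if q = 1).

C = (33/13, -43/13)

1. C_x = 33/13  [CE · BD = 912/13 ∩ CD · EA = -171/13]
2. C_y = -43/13  [CE · BD = 912/13 ∩ CD · EA = -171/13]
   → C = (33/13, -43/13)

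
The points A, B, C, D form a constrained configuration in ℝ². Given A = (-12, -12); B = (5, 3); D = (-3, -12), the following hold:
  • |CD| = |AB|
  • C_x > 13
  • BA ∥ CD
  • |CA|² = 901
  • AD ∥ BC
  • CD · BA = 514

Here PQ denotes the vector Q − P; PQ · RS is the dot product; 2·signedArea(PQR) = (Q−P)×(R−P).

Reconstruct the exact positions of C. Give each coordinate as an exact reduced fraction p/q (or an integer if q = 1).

C = (14, 3)

1. C_x = 14  [BA ∥ CD ∩ AD ∥ BC]
2. C_y = 3  [BA ∥ CD ∩ AD ∥ BC]
   → C = (14, 3)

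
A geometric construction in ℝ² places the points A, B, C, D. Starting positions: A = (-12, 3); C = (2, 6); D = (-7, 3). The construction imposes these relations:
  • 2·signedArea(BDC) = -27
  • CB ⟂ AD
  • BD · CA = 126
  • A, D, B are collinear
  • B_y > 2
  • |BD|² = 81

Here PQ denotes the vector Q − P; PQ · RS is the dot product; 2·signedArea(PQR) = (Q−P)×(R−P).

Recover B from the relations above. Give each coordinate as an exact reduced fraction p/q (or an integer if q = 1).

1. B_x = 2  [A, D, B are collinear ∩ CB ⟂ AD]
2. B_y = 3  [A, D, B are collinear ∩ CB ⟂ AD]
   → B = (2, 3)

B = (2, 3)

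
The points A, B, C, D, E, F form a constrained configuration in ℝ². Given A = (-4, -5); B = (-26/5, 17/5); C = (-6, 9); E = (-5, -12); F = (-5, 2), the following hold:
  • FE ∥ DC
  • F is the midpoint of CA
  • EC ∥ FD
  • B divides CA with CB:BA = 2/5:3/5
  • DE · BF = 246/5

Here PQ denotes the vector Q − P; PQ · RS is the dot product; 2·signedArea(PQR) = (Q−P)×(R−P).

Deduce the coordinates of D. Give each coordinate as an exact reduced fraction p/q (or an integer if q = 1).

1. D_x = -6  [FE ∥ DC ∩ EC ∥ FD]
2. D_y = 23  [FE ∥ DC ∩ EC ∥ FD]
   → D = (-6, 23)

D = (-6, 23)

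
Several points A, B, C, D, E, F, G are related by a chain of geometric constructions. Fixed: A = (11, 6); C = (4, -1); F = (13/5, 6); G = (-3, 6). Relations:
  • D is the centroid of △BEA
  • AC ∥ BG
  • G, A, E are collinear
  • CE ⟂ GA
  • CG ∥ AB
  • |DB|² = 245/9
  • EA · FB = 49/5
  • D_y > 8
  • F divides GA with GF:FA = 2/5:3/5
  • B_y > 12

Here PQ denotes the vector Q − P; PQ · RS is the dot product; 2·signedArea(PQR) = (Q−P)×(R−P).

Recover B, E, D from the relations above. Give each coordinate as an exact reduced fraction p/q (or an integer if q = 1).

1. B_x = 4  [AC ∥ BG ∩ CG ∥ AB]
2. B_y = 13  [AC ∥ BG ∩ CG ∥ AB]
   → B = (4, 13)
3. E_x = 4  [G, A, E are collinear ∩ CE ⟂ GA]
4. E_y = 6  [G, A, E are collinear ∩ CE ⟂ GA]
   → E = (4, 6)
5. D_x = 19/3  [D is the centroid of △BEA]
6. D_y = 25/3  [D is the centroid of △BEA]
   → D = (19/3, 25/3)

B = (4, 13)
D = (19/3, 25/3)
E = (4, 6)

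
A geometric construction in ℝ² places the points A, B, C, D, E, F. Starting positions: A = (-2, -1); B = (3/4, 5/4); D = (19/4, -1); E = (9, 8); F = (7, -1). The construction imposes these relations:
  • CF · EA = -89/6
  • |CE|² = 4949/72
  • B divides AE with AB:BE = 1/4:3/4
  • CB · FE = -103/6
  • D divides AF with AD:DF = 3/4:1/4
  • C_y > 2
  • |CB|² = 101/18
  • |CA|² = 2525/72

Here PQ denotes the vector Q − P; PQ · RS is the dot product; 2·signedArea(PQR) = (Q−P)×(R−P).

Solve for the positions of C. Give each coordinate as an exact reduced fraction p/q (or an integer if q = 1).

C = (31/12, 11/4)

1. C_x = 31/12  [CB · FE = -103/6 ∩ CF · EA = -89/6]
2. C_y = 11/4  [CB · FE = -103/6 ∩ CF · EA = -89/6]
   → C = (31/12, 11/4)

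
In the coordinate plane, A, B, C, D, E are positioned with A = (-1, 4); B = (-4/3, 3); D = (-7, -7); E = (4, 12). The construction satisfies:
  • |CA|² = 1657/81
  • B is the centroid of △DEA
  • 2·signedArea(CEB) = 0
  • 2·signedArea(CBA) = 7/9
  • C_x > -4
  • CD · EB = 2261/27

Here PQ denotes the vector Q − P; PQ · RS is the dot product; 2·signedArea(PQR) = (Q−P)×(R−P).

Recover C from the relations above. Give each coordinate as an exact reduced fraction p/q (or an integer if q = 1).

1. C_x = -28/9  [2·signedArea(CEB) = 0 ∩ 2·signedArea(CBA) = 7/9]
2. C_y = 0  [2·signedArea(CEB) = 0 ∩ 2·signedArea(CBA) = 7/9]
   → C = (-28/9, 0)

C = (-28/9, 0)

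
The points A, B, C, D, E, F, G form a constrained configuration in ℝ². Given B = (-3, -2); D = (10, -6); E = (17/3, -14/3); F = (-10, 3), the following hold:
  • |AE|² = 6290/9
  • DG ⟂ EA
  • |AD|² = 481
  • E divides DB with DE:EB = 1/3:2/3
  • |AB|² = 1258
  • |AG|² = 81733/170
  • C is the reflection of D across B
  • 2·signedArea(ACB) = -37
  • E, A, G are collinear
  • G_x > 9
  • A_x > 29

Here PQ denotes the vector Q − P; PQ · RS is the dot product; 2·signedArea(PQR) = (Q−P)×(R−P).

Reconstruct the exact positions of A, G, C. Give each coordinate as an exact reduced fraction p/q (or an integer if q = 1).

1. C_x = -16  [C is the reflection of D across B]
2. C_y = 2  [C is the reflection of D across B]
   → C = (-16, 2)
3. A_x = 30  [line 4·x + 13·y + 75 = 0 ∩ |AE|² = 6290/9]
4. A_y = -15  [line 4·x + 13·y + 75 = 0 ∩ |AE|² = 6290/9]
   → A = (30, -15)
5. G_x = 1669/170  [E, A, G are collinear ∩ DG ⟂ EA]
6. G_y = -1093/170  [E, A, G are collinear ∩ DG ⟂ EA]
   → G = (1669/170, -1093/170)

A = (30, -15)
C = (-16, 2)
G = (1669/170, -1093/170)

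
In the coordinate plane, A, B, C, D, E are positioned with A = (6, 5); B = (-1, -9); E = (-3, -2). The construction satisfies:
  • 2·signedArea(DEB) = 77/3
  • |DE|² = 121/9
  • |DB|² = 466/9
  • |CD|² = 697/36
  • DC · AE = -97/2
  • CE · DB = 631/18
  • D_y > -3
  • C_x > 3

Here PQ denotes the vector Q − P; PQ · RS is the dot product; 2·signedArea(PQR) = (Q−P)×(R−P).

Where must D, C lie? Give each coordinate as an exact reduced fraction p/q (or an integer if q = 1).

C = (10/3, 3/2)
D = (2/3, -2)

1. D_x = 2/3  [line 7·x + 2·y + -2/3 = 0 ∩ |DB|² = 466/9]
2. D_y = -2  [line 7·x + 2·y + -2/3 = 0 ∩ |DB|² = 466/9]
   → D = (2/3, -2)
3. C_x = 10/3  [CE · DB = 631/18 ∩ DC · AE = -97/2]
4. C_y = 3/2  [CE · DB = 631/18 ∩ DC · AE = -97/2]
   → C = (10/3, 3/2)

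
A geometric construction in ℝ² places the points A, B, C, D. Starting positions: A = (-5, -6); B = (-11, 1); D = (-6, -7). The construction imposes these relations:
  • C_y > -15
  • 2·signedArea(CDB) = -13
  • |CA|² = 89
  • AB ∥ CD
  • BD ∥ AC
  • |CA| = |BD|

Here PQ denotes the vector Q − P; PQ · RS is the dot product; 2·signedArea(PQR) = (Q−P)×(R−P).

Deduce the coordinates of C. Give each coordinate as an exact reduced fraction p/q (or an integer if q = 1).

1. C_x = 0  [AB ∥ CD ∩ BD ∥ AC]
2. C_y = -14  [AB ∥ CD ∩ BD ∥ AC]
   → C = (0, -14)

C = (0, -14)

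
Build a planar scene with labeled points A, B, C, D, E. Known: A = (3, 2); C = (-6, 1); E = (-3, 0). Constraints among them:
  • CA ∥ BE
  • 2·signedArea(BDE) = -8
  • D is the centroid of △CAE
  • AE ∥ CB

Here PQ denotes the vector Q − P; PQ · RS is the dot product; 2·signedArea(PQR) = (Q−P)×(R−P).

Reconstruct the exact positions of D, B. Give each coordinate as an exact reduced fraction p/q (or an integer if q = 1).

B = (-12, -1)
D = (-2, 1)

1. D_x = -2  [D is the centroid of △CAE]
2. D_y = 1  [D is the centroid of △CAE]
   → D = (-2, 1)
3. B_x = -12  [CA ∥ BE ∩ AE ∥ CB]
4. B_y = -1  [CA ∥ BE ∩ AE ∥ CB]
   → B = (-12, -1)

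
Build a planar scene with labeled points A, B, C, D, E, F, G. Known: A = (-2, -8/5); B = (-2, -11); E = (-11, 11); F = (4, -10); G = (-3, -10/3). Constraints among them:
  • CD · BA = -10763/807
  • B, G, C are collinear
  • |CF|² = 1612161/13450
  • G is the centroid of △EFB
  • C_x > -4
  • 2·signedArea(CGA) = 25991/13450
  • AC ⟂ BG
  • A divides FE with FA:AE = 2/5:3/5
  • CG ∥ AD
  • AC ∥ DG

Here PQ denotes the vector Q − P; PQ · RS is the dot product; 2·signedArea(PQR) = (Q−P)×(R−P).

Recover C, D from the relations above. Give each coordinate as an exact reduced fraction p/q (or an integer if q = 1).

C = (-8623/2690, -4727/2690)
D = (-4827/2690, -25631/8070)

1. C_x = -8623/2690  [B, G, C are collinear ∩ AC ⟂ BG]
2. C_y = -4727/2690  [B, G, C are collinear ∩ AC ⟂ BG]
   → C = (-8623/2690, -4727/2690)
3. D_x = -4827/2690  [AC ∥ DG ∩ CG ∥ AD]
4. D_y = -25631/8070  [AC ∥ DG ∩ CG ∥ AD]
   → D = (-4827/2690, -25631/8070)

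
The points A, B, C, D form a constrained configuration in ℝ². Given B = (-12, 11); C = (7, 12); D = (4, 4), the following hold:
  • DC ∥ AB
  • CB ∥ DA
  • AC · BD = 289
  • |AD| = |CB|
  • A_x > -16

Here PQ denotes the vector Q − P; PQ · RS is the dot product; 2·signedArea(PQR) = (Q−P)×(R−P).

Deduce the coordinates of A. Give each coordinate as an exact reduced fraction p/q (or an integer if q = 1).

A = (-15, 3)

1. A_x = -15  [DC ∥ AB ∩ CB ∥ DA]
2. A_y = 3  [DC ∥ AB ∩ CB ∥ DA]
   → A = (-15, 3)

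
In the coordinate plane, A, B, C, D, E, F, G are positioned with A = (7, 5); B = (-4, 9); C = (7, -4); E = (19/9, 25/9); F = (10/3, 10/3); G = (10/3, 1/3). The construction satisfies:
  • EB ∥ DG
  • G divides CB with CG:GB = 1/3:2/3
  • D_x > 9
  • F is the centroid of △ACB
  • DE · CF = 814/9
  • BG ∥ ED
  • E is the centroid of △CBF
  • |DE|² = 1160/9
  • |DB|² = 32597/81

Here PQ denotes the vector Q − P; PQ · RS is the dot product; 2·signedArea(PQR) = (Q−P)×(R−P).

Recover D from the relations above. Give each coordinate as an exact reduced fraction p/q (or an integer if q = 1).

1. D_x = 85/9  [EB ∥ DG ∩ BG ∥ ED]
2. D_y = -53/9  [EB ∥ DG ∩ BG ∥ ED]
   → D = (85/9, -53/9)

D = (85/9, -53/9)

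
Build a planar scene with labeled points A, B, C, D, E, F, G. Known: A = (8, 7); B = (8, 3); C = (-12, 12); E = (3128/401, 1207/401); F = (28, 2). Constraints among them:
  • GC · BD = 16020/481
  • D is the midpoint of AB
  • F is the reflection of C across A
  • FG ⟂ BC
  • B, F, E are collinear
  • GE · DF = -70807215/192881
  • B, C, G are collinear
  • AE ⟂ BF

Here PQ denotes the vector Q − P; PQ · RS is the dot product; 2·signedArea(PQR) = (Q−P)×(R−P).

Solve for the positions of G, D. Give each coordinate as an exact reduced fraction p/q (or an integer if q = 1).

D = (8, 5)
G = (12028/481, -2238/481)

1. G_x = 12028/481  [B, C, G are collinear ∩ FG ⟂ BC]
2. G_y = -2238/481  [B, C, G are collinear ∩ FG ⟂ BC]
   → G = (12028/481, -2238/481)
3. D_x = 8  [D is the midpoint of AB]
4. D_y = 5  [D is the midpoint of AB]
   → D = (8, 5)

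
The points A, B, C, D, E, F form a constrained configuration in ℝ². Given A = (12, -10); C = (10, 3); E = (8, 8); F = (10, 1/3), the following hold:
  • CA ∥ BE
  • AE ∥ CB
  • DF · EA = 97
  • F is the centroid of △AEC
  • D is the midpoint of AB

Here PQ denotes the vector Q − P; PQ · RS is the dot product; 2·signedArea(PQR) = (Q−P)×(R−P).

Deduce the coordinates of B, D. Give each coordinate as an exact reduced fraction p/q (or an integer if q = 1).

B = (6, 21)
D = (9, 11/2)

1. B_x = 6  [CA ∥ BE ∩ AE ∥ CB]
2. B_y = 21  [CA ∥ BE ∩ AE ∥ CB]
   → B = (6, 21)
3. D_x = 9  [D is the midpoint of AB]
4. D_y = 11/2  [D is the midpoint of AB]
   → D = (9, 11/2)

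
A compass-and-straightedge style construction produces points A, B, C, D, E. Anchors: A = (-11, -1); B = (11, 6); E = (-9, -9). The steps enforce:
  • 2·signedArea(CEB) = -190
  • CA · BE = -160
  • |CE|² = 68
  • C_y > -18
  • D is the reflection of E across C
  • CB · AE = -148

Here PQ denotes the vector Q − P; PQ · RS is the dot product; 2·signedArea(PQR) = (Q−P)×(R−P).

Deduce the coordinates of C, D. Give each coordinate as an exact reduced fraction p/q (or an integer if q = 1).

1. C_x = -7  [CB · AE = -148 ∩ 2·signedArea(CEB) = -190]
2. C_y = -17  [CB · AE = -148 ∩ 2·signedArea(CEB) = -190]
   → C = (-7, -17)
3. D_x = -5  [D is the reflection of E across C]
4. D_y = -25  [D is the reflection of E across C]
   → D = (-5, -25)

C = (-7, -17)
D = (-5, -25)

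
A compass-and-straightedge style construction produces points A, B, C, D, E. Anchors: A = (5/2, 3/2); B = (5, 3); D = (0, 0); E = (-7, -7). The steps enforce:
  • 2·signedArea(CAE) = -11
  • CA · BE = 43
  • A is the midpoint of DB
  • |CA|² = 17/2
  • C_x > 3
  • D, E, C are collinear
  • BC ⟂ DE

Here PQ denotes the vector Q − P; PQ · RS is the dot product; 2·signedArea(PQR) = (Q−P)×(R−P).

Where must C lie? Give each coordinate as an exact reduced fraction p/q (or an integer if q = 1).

C = (4, 4)

1. C_x = 4  [D, E, C are collinear ∩ BC ⟂ DE]
2. C_y = 4  [D, E, C are collinear ∩ BC ⟂ DE]
   → C = (4, 4)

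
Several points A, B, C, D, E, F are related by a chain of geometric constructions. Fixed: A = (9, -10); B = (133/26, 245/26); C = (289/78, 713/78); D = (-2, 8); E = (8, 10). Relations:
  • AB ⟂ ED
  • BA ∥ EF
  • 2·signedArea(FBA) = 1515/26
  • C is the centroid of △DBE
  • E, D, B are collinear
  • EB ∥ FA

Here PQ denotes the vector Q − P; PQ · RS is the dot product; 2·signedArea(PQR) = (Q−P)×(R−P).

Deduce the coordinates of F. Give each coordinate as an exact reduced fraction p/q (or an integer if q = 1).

1. F_x = 309/26  [EB ∥ FA ∩ BA ∥ EF]
2. F_y = -245/26  [EB ∥ FA ∩ BA ∥ EF]
   → F = (309/26, -245/26)

F = (309/26, -245/26)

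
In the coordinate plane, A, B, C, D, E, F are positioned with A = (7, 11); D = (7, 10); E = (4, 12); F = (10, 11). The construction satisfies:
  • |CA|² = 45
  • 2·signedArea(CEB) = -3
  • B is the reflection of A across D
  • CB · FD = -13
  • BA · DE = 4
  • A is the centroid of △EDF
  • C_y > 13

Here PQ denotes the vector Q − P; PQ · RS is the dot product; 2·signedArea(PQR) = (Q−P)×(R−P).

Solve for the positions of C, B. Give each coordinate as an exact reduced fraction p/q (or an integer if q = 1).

1. B_x = 7  [B is the reflection of A across D]
2. B_y = 9  [B is the reflection of A across D]
   → B = (7, 9)
3. C_x = 1  [2·signedArea(CEB) = -3 ∩ CB · FD = -13]
4. C_y = 14  [2·signedArea(CEB) = -3 ∩ CB · FD = -13]
   → C = (1, 14)

B = (7, 9)
C = (1, 14)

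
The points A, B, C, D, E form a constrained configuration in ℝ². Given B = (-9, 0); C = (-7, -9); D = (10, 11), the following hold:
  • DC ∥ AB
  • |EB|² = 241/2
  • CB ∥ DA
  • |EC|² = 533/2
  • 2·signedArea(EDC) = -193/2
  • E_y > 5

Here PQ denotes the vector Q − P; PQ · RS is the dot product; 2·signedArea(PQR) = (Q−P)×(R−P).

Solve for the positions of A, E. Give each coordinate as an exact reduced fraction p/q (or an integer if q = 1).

A = (8, 20)
E = (1/2, 11/2)

1. A_x = 8  [DC ∥ AB ∩ CB ∥ DA]
2. A_y = 20  [DC ∥ AB ∩ CB ∥ DA]
   → A = (8, 20)
3. E_x = 1/2  [line 20·x + -17·y + 167/2 = 0 ∩ |EC|² = 533/2]
4. E_y = 11/2  [line 20·x + -17·y + 167/2 = 0 ∩ |EC|² = 533/2]
   → E = (1/2, 11/2)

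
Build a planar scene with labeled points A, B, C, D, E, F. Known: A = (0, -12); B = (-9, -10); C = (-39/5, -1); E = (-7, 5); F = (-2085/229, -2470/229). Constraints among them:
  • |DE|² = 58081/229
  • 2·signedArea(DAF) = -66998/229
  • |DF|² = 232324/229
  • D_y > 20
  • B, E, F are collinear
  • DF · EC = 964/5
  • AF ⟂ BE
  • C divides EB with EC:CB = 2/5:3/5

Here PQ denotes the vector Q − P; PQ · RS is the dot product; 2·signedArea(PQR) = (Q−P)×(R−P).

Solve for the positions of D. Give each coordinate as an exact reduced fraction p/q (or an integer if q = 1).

1. D_x = -1121/229  [line 4/5·x + 6·y + -604/5 = 0 ∩ |DE|² = 58081/229]
2. D_y = 4760/229  [line 4/5·x + 6·y + -604/5 = 0 ∩ |DE|² = 58081/229]
   → D = (-1121/229, 4760/229)

D = (-1121/229, 4760/229)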